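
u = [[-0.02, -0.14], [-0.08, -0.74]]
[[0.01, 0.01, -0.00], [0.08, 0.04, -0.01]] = u @ [[0.11, 0.05, -0.00],[-0.12, -0.06, 0.01]]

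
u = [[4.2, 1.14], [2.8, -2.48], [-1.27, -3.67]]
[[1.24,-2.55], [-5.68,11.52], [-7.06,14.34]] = u @ [[-0.25, 0.50], [2.01, -4.08]]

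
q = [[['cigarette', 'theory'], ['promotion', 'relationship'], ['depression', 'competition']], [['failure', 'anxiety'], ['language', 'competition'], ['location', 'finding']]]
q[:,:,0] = [['cigarette', 'promotion', 'depression'], ['failure', 'language', 'location']]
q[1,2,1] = 'finding'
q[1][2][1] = 'finding'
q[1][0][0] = 'failure'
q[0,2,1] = 'competition'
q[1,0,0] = 'failure'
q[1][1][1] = 'competition'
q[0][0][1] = 'theory'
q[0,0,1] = 'theory'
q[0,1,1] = 'relationship'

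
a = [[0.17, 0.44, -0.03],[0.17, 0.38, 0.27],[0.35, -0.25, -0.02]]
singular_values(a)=[0.66, 0.41, 0.21]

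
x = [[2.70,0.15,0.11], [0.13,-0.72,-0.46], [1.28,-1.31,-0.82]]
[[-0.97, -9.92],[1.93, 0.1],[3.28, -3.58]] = x@[[-0.2, -3.64], [-1.68, -2.11], [-1.63, 2.06]]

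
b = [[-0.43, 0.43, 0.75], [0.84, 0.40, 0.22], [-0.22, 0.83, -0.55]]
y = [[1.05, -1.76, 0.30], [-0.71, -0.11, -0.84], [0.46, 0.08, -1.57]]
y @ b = [[-2.0, -0.0, 0.24], [0.4, -1.05, -0.09], [0.21, -1.07, 1.23]]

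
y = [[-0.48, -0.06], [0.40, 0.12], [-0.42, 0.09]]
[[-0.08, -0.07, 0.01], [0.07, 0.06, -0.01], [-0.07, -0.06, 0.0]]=y @ [[0.17, 0.15, -0.02], [0.04, 0.01, -0.04]]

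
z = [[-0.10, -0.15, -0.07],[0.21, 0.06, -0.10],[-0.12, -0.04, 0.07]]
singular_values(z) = [0.3, 0.16, 0.01]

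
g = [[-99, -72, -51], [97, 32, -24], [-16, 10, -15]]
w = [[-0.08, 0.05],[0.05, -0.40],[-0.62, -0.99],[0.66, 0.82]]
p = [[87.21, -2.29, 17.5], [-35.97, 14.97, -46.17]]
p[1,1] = 14.97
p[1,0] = -35.97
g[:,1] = [-72, 32, 10]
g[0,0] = -99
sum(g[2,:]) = -21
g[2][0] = -16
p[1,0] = -35.97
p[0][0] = 87.21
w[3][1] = 0.823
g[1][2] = -24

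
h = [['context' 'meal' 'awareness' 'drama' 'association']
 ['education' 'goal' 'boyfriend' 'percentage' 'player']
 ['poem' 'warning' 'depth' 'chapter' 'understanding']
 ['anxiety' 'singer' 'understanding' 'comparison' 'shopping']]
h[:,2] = ['awareness', 'boyfriend', 'depth', 'understanding']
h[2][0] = 'poem'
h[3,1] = 'singer'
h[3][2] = 'understanding'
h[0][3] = 'drama'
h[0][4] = 'association'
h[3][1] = 'singer'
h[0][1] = 'meal'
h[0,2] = 'awareness'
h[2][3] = 'chapter'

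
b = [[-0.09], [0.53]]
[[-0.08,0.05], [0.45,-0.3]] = b@ [[0.84, -0.56]]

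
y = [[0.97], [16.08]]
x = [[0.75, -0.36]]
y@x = [[0.73, -0.35],[12.06, -5.79]]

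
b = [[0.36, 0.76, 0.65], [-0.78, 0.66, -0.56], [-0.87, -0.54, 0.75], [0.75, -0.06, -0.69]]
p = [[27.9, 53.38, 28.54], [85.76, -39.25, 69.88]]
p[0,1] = 53.38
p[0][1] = 53.38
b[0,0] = 0.361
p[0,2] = 28.54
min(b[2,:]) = -0.866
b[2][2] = 0.748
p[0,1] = 53.38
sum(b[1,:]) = -0.676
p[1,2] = 69.88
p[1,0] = 85.76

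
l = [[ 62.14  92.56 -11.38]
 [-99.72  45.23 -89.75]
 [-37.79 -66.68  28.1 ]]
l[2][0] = -37.79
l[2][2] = 28.1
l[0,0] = 62.14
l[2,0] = -37.79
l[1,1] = 45.23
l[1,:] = [-99.72, 45.23, -89.75]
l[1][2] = -89.75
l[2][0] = -37.79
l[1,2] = -89.75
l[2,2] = 28.1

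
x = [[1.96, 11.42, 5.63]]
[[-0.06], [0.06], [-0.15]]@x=[[-0.12, -0.69, -0.34], [0.12, 0.69, 0.34], [-0.29, -1.71, -0.84]]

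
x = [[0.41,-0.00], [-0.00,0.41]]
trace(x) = 0.82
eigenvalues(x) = [0.41, 0.41]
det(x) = 0.17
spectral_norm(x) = 0.41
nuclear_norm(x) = 0.82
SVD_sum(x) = [[0.41, 0.0], [0.0, 0.0]] + [[0.00, 0.0], [0.00, 0.41]]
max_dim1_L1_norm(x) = 0.41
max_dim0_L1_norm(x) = 0.41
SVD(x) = [[1.0, 0.00], [0.00, 1.00]] @ diag([0.41, 0.41]) @ [[1.00, 0.0], [0.0, 1.0]]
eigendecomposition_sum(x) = [[0.41, 0.0], [0.00, 0.00]] + [[0.0, 0.00], [0.00, 0.41]]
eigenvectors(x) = [[1.0, 0.0],[0.00, 1.0]]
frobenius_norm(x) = 0.58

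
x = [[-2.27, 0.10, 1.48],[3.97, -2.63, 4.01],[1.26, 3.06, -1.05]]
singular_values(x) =[6.38, 3.71, 1.92]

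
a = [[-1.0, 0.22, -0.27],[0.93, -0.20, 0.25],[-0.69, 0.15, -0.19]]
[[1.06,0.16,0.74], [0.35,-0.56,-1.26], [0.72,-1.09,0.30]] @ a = [[-1.42, 0.31, -0.39], [-0.0, 0.00, 0.00], [-1.94, 0.42, -0.52]]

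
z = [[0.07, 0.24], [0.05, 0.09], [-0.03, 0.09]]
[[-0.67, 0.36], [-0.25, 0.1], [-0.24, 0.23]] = z @[[-0.11, -1.68], [-2.74, 2.01]]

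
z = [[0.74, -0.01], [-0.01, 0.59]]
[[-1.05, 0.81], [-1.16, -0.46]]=z @ [[-1.44, 1.09], [-1.99, -0.76]]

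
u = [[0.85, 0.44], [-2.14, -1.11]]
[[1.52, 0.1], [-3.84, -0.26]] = u@ [[1.41, 0.49],[0.74, -0.71]]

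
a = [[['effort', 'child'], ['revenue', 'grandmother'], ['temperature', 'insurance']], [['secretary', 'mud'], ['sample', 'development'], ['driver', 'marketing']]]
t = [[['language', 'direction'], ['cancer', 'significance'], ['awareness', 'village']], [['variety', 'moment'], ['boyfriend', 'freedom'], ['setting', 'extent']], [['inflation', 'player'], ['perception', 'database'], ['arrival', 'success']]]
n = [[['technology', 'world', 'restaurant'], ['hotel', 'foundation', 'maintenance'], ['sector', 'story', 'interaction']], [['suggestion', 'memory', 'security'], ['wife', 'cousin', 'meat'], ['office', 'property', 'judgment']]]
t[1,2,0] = 'setting'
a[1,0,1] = 'mud'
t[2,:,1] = ['player', 'database', 'success']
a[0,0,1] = 'child'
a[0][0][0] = 'effort'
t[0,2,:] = ['awareness', 'village']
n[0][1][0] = 'hotel'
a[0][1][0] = 'revenue'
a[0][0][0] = 'effort'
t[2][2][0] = 'arrival'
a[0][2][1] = 'insurance'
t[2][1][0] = 'perception'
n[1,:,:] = [['suggestion', 'memory', 'security'], ['wife', 'cousin', 'meat'], ['office', 'property', 'judgment']]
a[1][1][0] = 'sample'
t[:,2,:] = [['awareness', 'village'], ['setting', 'extent'], ['arrival', 'success']]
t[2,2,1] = 'success'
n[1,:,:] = [['suggestion', 'memory', 'security'], ['wife', 'cousin', 'meat'], ['office', 'property', 'judgment']]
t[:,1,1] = ['significance', 'freedom', 'database']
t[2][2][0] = 'arrival'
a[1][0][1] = 'mud'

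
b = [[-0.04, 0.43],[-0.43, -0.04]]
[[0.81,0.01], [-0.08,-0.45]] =b @[[0.01, 1.04],[1.89, 0.12]]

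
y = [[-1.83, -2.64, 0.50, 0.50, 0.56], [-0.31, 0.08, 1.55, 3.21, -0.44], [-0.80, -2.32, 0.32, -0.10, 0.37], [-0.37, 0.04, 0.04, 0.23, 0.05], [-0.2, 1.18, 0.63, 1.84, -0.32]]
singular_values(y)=[4.24, 4.17, 0.77, 0.01, 0.0]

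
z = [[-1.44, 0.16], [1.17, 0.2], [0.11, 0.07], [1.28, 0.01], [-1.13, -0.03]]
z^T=[[-1.44, 1.17, 0.11, 1.28, -1.13],  [0.16, 0.2, 0.07, 0.01, -0.03]]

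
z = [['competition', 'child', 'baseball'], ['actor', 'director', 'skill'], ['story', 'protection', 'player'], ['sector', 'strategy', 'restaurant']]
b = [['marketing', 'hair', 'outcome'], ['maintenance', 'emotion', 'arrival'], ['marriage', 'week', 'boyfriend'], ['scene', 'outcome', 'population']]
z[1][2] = 'skill'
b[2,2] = 'boyfriend'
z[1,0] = 'actor'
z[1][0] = 'actor'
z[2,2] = 'player'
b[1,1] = 'emotion'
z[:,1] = ['child', 'director', 'protection', 'strategy']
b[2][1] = 'week'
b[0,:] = ['marketing', 'hair', 'outcome']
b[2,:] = ['marriage', 'week', 'boyfriend']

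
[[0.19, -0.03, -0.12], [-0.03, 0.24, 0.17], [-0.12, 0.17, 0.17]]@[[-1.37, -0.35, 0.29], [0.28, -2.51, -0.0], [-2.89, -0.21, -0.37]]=[[0.08, 0.03, 0.10], [-0.38, -0.63, -0.07], [-0.28, -0.42, -0.1]]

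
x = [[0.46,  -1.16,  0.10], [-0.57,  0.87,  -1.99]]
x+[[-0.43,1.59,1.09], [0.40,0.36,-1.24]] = [[0.03, 0.43, 1.19], [-0.17, 1.23, -3.23]]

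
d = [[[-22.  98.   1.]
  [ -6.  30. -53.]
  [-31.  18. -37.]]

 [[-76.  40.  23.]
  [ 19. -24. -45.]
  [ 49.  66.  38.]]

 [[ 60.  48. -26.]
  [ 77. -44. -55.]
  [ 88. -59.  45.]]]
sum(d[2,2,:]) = 74.0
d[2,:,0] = [60.0, 77.0, 88.0]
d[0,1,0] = -6.0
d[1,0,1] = 40.0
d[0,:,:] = [[-22.0, 98.0, 1.0], [-6.0, 30.0, -53.0], [-31.0, 18.0, -37.0]]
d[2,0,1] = 48.0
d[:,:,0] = [[-22.0, -6.0, -31.0], [-76.0, 19.0, 49.0], [60.0, 77.0, 88.0]]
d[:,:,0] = [[-22.0, -6.0, -31.0], [-76.0, 19.0, 49.0], [60.0, 77.0, 88.0]]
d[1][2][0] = 49.0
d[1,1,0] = 19.0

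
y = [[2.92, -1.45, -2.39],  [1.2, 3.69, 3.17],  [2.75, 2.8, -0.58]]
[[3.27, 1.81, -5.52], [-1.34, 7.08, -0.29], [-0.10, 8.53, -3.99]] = y @ [[0.89,1.26,-1.56], [-0.86,1.75,0.17], [0.24,-0.28,0.30]]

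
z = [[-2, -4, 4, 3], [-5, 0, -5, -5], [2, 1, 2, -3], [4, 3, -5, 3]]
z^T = [[-2, -5, 2, 4], [-4, 0, 1, 3], [4, -5, 2, -5], [3, -5, -3, 3]]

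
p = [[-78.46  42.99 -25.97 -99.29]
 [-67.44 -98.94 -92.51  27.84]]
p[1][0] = -67.44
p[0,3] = -99.29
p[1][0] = -67.44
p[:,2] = [-25.97, -92.51]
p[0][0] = -78.46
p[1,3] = 27.84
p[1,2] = -92.51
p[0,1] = 42.99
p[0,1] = 42.99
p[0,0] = -78.46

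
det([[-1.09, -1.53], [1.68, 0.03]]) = 2.538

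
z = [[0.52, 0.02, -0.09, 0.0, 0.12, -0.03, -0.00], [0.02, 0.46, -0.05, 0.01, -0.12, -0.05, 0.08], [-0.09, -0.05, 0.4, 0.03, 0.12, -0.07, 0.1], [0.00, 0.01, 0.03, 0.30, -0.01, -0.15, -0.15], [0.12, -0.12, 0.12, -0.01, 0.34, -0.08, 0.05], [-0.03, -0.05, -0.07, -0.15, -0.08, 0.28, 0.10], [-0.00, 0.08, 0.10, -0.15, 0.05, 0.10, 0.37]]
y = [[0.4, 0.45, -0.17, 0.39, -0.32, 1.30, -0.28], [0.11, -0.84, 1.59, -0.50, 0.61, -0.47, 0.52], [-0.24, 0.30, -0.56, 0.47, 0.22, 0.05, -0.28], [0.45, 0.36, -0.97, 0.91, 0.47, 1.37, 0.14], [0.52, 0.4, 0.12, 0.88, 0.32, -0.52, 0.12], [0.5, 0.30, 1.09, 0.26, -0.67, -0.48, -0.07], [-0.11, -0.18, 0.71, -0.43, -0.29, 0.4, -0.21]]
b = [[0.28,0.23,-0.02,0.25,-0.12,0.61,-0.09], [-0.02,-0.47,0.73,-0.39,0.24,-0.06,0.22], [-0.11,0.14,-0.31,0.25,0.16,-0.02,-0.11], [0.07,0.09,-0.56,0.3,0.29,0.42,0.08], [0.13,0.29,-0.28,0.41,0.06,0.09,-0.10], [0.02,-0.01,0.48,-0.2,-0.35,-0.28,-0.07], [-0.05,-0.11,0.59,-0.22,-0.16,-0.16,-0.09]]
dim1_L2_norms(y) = [1.55, 2.09, 0.9, 2.05, 1.27, 1.51, 1.01]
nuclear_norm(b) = 3.53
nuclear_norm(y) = 8.21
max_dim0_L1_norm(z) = 0.86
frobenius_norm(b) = 1.96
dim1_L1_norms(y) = [3.31, 4.64, 2.12, 4.67, 2.88, 3.37, 2.33]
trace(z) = 2.67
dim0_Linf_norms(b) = [0.28, 0.47, 0.73, 0.41, 0.35, 0.61, 0.22]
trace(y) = -0.46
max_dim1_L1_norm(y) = 4.67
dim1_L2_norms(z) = [0.54, 0.49, 0.45, 0.37, 0.41, 0.35, 0.43]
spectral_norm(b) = 1.65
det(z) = 0.00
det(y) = -0.00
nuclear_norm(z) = 2.67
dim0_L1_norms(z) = [0.78, 0.79, 0.86, 0.65, 0.84, 0.76, 0.85]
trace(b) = -0.51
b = z @ y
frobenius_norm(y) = 4.09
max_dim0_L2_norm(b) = 1.26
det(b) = -0.00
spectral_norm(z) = 0.62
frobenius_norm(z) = 1.16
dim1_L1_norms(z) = [0.78, 0.79, 0.86, 0.65, 0.84, 0.76, 0.85]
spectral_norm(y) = 3.07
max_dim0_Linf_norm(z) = 0.52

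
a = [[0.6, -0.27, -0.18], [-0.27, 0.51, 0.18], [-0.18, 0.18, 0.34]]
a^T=[[0.60,  -0.27,  -0.18], [-0.27,  0.51,  0.18], [-0.18,  0.18,  0.34]]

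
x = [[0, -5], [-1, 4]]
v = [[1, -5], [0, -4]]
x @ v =[[0, 20], [-1, -11]]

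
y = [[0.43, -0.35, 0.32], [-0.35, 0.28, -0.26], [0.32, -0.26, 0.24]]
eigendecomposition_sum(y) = [[0.43, -0.35, 0.32], [-0.35, 0.28, -0.26], [0.32, -0.26, 0.24]] + [[-0.0, -0.0, -0.0], [-0.00, -0.0, -0.0], [-0.00, -0.0, -0.00]] + [[0.00, -0.00, -0.00], [-0.00, 0.00, 0.00], [-0.00, 0.0, 0.00]]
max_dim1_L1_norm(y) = 1.1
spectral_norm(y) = 0.95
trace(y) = 0.95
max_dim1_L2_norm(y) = 0.64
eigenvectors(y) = [[-0.67,0.54,-0.51],[0.54,0.82,0.15],[-0.5,0.17,0.85]]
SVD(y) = [[-0.67, -0.54, -0.51], [0.54, -0.82, 0.15], [-0.50, -0.17, 0.85]] @ diag([0.9517817082855315, 0.0031260868899249507, 0.0013443786043934804]) @ [[-0.67, 0.54, -0.5], [0.54, 0.82, 0.17], [-0.51, 0.15, 0.85]]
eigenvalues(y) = [0.95, -0.0, 0.0]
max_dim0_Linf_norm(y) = 0.43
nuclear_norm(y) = 0.96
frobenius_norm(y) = 0.95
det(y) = -0.00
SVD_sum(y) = [[0.43, -0.35, 0.32], [-0.35, 0.28, -0.26], [0.32, -0.26, 0.24]] + [[-0.00,-0.0,-0.0],[-0.0,-0.0,-0.00],[-0.0,-0.00,-0.00]] + [[0.00,-0.00,-0.0], [-0.00,0.0,0.00], [-0.00,0.00,0.00]]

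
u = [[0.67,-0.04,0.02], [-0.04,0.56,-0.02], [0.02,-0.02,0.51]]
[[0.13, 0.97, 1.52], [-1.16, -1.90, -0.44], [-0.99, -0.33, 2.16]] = u@ [[0.13,1.27,2.11], [-2.14,-3.34,-0.49], [-2.03,-0.83,4.13]]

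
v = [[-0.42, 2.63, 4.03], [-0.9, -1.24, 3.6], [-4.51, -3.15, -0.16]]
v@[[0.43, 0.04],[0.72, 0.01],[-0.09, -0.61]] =[[1.35,-2.45], [-1.60,-2.24], [-4.19,-0.11]]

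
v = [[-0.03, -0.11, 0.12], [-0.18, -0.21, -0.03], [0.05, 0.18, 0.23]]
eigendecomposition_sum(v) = [[-0.08, -0.12, 0.01], [-0.14, -0.21, 0.02], [0.06, 0.08, -0.01]] + [[0.09, -0.09, -0.10], [-0.06, 0.06, 0.06], [0.04, -0.04, -0.05]] + [[-0.04, 0.10, 0.21], [0.02, -0.06, -0.11], [-0.05, 0.14, 0.29]]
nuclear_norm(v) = 0.66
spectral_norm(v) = 0.37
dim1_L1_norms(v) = [0.26, 0.42, 0.46]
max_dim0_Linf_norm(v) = 0.23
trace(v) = -0.01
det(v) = -0.01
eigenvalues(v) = [-0.3, 0.1, 0.19]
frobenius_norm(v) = 0.44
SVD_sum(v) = [[-0.02, -0.03, -0.02],[-0.11, -0.2, -0.12],[0.12, 0.21, 0.12]] + [[-0.05, -0.05, 0.13], [-0.04, -0.04, 0.09], [-0.04, -0.04, 0.11]] + [[0.04, -0.03, 0.01],  [-0.03, 0.02, -0.00],  [-0.02, 0.02, -0.0]]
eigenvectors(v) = [[0.47,0.78,0.56], [0.82,-0.5,-0.31], [-0.32,0.38,0.77]]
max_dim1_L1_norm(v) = 0.46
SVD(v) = [[-0.11, -0.68, 0.72], [-0.69, -0.47, -0.55], [0.72, -0.56, -0.41]] @ diag([0.3713871198143053, 0.22338606064945501, 0.06906717848264031]) @ [[0.44, 0.77, 0.46], [0.35, 0.33, -0.88], [0.83, -0.55, 0.12]]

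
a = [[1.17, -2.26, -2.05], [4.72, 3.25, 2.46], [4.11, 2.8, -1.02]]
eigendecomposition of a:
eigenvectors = [[-0.28+0.50j, (-0.28-0.5j), 0.16+0.00j], [0.71+0.00j, (0.71-0j), (-0.53+0j)], [0.38+0.15j, (0.38-0.15j), 0.83+0.00j]]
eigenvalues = [(2.71+3.89j), (2.71-3.89j), (-2.02+0j)]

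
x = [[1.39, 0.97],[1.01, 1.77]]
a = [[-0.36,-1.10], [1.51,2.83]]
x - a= [[1.75, 2.07], [-0.5, -1.06]]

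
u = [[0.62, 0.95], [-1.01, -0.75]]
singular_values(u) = [1.67, 0.3]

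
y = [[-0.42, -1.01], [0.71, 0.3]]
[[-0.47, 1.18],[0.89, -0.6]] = y@ [[1.28, -0.43], [-0.07, -0.99]]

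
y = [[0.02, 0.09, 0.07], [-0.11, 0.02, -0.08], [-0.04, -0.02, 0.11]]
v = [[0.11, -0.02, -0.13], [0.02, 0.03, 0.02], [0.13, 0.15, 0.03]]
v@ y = [[0.01, 0.01, -0.00], [-0.00, 0.00, 0.0], [-0.02, 0.01, 0.0]]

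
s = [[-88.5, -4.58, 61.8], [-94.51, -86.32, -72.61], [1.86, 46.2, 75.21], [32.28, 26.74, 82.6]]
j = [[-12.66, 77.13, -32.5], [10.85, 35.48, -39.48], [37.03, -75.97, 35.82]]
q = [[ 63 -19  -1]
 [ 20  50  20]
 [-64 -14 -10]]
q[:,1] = [-19, 50, -14]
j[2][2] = 35.82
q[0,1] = -19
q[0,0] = 63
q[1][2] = 20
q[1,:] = [20, 50, 20]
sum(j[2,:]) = -3.1199999999999974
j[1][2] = -39.48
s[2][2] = 75.21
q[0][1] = -19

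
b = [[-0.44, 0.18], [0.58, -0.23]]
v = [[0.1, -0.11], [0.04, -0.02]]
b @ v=[[-0.04, 0.04], [0.05, -0.06]]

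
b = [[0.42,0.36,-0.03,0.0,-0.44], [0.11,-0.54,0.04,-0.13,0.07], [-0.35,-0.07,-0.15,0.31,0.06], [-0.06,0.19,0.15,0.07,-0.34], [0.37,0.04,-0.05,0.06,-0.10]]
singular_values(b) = [0.91, 0.63, 0.31, 0.31, 0.08]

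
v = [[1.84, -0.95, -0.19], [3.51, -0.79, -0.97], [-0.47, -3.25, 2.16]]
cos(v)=[[0.81, 0.16, -0.02], [-1.16, 0.99, 0.49], [2.75, 1.11, -0.8]]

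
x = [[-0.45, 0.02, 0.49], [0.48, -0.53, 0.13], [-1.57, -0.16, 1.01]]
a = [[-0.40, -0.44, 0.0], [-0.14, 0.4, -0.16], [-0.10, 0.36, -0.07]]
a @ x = [[-0.03, 0.23, -0.25], [0.51, -0.19, -0.18], [0.33, -0.18, -0.07]]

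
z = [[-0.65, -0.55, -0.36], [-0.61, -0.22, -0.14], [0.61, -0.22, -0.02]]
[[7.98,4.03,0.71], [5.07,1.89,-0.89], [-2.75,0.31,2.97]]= z@ [[-5.49, -0.84, 3.32], [-1.86, -3.31, -4.16], [-9.40, -4.62, -1.6]]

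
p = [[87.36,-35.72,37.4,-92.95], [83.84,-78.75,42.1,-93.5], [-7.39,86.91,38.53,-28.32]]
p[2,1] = 86.91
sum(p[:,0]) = 163.81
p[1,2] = 42.1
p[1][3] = -93.5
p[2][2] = 38.53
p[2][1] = 86.91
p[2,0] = -7.39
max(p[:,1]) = 86.91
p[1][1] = -78.75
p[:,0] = [87.36, 83.84, -7.39]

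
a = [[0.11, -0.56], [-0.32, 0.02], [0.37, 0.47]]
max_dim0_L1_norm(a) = 1.05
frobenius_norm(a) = 0.89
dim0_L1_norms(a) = [0.8, 1.05]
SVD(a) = [[-0.66, 0.6],  [-0.11, -0.67],  [0.75, 0.44]] @ diag([0.7550432489143696, 0.46498353978268225]) @ [[0.32, 0.95], [0.95, -0.32]]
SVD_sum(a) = [[-0.16, -0.47], [-0.03, -0.08], [0.18, 0.53]] + [[0.27, -0.09], [-0.29, 0.10], [0.19, -0.06]]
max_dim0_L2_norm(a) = 0.73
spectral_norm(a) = 0.76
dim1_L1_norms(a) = [0.67, 0.34, 0.84]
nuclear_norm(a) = 1.22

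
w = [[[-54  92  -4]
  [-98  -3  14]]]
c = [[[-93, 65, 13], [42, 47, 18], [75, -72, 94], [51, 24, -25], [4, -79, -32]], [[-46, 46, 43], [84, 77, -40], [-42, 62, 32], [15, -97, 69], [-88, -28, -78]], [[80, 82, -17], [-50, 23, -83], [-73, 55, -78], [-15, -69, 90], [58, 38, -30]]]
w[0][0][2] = -4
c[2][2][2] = -78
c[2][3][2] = 90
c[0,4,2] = -32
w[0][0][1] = 92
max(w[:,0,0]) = -54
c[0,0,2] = 13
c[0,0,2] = 13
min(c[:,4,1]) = -79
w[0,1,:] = [-98, -3, 14]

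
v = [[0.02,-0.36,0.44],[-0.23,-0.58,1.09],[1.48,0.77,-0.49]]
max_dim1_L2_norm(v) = 1.74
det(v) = -0.25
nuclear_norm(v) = 3.09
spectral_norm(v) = 1.99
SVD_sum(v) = [[-0.27, -0.21, 0.22], [-0.70, -0.53, 0.55], [1.12, 0.84, -0.88]] + [[0.26, -0.06, 0.28], [0.48, -0.1, 0.51], [0.37, -0.08, 0.39]] + [[0.03, -0.1, -0.05],  [-0.02, 0.05, 0.03],  [-0.0, 0.01, 0.0]]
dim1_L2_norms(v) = [0.57, 1.26, 1.74]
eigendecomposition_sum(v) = [[-0.32, -0.31, 0.35],  [-0.71, -0.69, 0.79],  [0.76, 0.73, -0.83]] + [[0.24, -0.02, 0.08], [1.14, -0.11, 0.38], [1.21, -0.12, 0.4]] + [[0.10,  -0.03,  0.01], [-0.66,  0.22,  -0.07], [-0.49,  0.16,  -0.05]]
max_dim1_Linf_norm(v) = 1.48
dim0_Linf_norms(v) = [1.48, 0.77, 1.09]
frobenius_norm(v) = 2.22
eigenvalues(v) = [-1.84, 0.53, 0.26]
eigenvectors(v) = [[0.29, 0.14, -0.12], [0.66, 0.68, 0.80], [-0.70, 0.72, 0.59]]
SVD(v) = [[0.2,  -0.39,  -0.90],[0.52,  -0.73,  0.44],[-0.83,  -0.55,  0.05]] @ diag([1.9903524147697405, 0.9726346148915378, 0.12991986351229706]) @ [[-0.68, -0.51, 0.53], [-0.68, 0.14, -0.72], [-0.29, 0.85, 0.44]]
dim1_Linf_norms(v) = [0.44, 1.09, 1.48]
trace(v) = -1.05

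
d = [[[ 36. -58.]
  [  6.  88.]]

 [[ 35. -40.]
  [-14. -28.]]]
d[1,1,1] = -28.0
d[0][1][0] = 6.0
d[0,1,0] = 6.0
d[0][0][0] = 36.0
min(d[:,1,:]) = -28.0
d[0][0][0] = 36.0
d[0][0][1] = -58.0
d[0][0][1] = -58.0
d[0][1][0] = 6.0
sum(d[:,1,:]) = 52.0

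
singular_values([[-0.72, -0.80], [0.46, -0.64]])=[1.1, 0.75]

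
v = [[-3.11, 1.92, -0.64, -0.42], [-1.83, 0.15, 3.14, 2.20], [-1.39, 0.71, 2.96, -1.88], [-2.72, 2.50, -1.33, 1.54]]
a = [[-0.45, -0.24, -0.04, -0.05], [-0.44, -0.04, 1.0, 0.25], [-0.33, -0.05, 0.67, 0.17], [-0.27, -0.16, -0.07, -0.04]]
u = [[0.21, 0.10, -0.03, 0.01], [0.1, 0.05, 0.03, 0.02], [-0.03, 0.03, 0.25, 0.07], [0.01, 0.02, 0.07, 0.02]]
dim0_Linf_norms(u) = [0.21, 0.1, 0.25, 0.07]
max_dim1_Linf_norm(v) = 3.14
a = v @ u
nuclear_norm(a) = 1.96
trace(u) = 0.53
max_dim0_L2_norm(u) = 0.26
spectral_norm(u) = 0.28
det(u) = 0.00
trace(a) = 0.14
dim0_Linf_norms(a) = [0.45, 0.24, 1.0, 0.25]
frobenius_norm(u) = 0.38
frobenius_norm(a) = 1.49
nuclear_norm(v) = 14.06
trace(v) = 1.54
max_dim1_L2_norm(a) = 1.12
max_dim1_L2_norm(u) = 0.26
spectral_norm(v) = 5.76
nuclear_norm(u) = 0.54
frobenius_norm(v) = 8.03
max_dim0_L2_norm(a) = 1.21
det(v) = 46.40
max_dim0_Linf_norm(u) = 0.25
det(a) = 0.00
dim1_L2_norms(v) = [3.73, 4.25, 3.84, 4.22]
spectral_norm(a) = 1.37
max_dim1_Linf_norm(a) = 1.0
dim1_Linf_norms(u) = [0.21, 0.1, 0.25, 0.07]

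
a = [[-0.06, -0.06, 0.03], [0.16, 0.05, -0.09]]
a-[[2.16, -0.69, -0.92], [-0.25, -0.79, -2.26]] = [[-2.22, 0.63, 0.95], [0.41, 0.84, 2.17]]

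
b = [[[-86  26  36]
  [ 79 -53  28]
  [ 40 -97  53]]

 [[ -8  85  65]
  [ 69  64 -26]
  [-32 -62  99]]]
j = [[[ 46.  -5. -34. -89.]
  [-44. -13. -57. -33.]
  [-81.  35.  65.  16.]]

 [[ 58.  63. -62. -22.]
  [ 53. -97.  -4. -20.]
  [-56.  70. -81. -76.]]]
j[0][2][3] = 16.0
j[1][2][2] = -81.0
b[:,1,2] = [28, -26]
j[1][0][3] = -22.0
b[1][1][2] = -26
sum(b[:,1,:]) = 161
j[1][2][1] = 70.0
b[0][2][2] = 53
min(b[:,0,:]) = -86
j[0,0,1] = -5.0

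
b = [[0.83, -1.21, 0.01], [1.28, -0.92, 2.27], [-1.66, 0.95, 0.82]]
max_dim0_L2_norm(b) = 2.41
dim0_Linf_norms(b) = [1.66, 1.21, 2.27]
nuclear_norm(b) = 5.71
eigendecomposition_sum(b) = [[(0.2+0.74j), -0.42-0.15j, 0.32+0.44j], [(0.88+0.77j), (-0.66+0.17j), (0.79+0.28j)], [(-0.38+0.06j), 0.10-0.20j, -0.24+0.14j]] + [[(0.2-0.74j), -0.42+0.15j, 0.32-0.44j], [0.88-0.77j, (-0.66-0.17j), (0.79-0.28j)], [(-0.38-0.06j), 0.10+0.20j, -0.24-0.14j]] + [[0.44+0.00j, (-0.37+0j), (-0.63-0j)], [-0.48-0.00j, 0.41-0.00j, (0.7+0j)], [-0.90-0.00j, 0.76-0.00j, (1.29+0j)]]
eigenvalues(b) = [(-0.71+1.05j), (-0.71-1.05j), (2.14+0j)]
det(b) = 3.41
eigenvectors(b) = [[(-0.44-0.3j),(-0.44+0.3j),(-0.4+0j)], [(-0.81+0j),(-0.81-0j),(0.43+0j)], [0.17-0.21j,(0.17+0.21j),0.81+0.00j]]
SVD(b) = [[-0.40, 0.33, 0.86], [-0.83, -0.53, -0.18], [0.40, -0.78, 0.48]] @ diag([3.039378723438285, 2.147182340811316, 0.5225753254973843]) @ [[-0.67, 0.53, -0.51], [0.41, -0.30, -0.86], [-0.61, -0.79, -0.02]]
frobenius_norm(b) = 3.76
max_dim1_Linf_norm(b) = 2.27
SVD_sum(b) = [[0.81, -0.64, 0.62], [1.69, -1.34, 1.29], [-0.81, 0.64, -0.62]] + [[0.29, -0.21, -0.60],[-0.47, 0.34, 0.98],[-0.70, 0.51, 1.44]] + [[-0.27, -0.35, -0.01], [0.06, 0.08, 0.00], [-0.15, -0.20, -0.00]]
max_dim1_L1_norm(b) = 4.47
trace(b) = 0.73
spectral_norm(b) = 3.04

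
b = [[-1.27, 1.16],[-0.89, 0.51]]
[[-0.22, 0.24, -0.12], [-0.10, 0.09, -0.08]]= b @ [[0.01, 0.04, 0.07], [-0.18, 0.25, -0.03]]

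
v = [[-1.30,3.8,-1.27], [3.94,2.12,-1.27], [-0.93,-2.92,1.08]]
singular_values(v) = [5.9, 3.88, 0.1]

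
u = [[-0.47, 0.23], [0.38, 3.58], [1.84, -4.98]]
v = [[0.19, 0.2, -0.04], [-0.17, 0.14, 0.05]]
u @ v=[[-0.13,-0.06,0.03],[-0.54,0.58,0.16],[1.20,-0.33,-0.32]]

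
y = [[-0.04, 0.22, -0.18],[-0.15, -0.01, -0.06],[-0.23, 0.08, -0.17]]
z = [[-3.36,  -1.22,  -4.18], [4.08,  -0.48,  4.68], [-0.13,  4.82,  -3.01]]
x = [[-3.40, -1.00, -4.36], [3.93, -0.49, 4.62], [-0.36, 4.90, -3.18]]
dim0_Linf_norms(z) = [4.08, 4.82, 4.68]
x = z + y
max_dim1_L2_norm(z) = 6.23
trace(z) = -6.85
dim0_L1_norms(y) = [0.42, 0.31, 0.41]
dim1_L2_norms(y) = [0.29, 0.16, 0.3]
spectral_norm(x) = 8.79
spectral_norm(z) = 8.64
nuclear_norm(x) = 14.33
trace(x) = -7.07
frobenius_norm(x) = 10.14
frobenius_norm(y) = 0.44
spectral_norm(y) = 0.40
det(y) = -0.00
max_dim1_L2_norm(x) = 6.09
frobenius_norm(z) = 10.07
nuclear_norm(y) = 0.60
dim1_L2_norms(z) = [5.5, 6.23, 5.68]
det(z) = -25.24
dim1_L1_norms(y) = [0.44, 0.22, 0.48]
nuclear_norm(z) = 14.34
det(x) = -22.35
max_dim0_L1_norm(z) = 11.87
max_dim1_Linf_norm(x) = 4.9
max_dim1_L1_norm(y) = 0.48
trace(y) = -0.22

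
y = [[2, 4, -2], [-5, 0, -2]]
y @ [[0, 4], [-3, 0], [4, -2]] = [[-20, 12], [-8, -16]]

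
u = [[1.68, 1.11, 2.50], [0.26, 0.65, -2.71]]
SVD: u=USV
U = [[-0.78,0.63],[0.63,0.78]]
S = [3.85, 1.82]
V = [[-0.30,-0.12,-0.95], [0.69,0.66,-0.30]]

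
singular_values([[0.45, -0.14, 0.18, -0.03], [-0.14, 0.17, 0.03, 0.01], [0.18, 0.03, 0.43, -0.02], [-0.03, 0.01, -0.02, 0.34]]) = [0.64, 0.34, 0.33, 0.08]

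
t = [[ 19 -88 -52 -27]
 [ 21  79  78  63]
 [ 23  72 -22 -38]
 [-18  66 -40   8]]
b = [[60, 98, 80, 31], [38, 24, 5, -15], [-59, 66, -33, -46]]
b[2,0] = -59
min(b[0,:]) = 31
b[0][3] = 31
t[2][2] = -22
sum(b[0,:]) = 269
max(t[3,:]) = 66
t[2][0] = 23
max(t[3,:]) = 66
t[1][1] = 79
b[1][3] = -15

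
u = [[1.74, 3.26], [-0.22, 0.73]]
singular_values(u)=[3.74, 0.53]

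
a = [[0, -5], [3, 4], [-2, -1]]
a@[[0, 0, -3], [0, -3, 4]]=[[0, 15, -20], [0, -12, 7], [0, 3, 2]]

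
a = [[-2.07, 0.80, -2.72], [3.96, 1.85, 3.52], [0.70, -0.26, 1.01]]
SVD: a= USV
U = [[-0.49, -0.80, 0.33], [0.85, -0.52, -0.0], [0.18, 0.28, 0.94]]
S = [6.49, 1.81, 0.06]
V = [[0.7, 0.18, 0.70], [-0.11, -0.93, 0.35], [-0.71, 0.32, 0.63]]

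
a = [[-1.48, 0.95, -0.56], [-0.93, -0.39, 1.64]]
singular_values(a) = [1.93, 1.84]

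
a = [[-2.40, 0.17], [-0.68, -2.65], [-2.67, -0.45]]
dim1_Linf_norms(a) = [2.4, 2.65, 2.67]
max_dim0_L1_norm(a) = 5.75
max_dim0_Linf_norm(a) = 2.67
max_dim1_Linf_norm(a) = 2.67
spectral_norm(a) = 3.78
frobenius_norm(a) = 4.54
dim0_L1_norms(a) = [5.75, 3.27]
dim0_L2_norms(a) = [3.65, 2.69]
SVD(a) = [[-0.58, 0.39], [-0.41, -0.9], [-0.70, 0.2]] @ diag([3.7823930380226503, 2.5097216789751378]) @ [[0.94, 0.35],[-0.35, 0.94]]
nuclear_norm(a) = 6.29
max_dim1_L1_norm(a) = 3.33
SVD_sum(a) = [[-2.06, -0.76], [-1.46, -0.54], [-2.50, -0.92]] + [[-0.34, 0.93], [0.78, -2.11], [-0.17, 0.47]]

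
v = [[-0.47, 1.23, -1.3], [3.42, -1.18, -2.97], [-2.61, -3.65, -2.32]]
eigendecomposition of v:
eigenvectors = [[0.41, 0.67, 0.08], [0.68, -0.46, 0.56], [-0.61, 0.58, 0.83]]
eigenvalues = [3.52, -2.44, -5.06]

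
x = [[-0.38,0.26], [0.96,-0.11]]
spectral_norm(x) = 1.05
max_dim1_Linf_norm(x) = 0.96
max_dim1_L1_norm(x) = 1.07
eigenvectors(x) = [[-0.56, -0.37],[0.83, -0.93]]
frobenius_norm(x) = 1.07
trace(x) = -0.49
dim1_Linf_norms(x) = [0.38, 0.96]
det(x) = -0.21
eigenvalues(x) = [-0.76, 0.27]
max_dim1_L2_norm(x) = 0.97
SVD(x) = [[-0.4,0.92], [0.92,0.4]] @ diag([1.0519894004529764, 0.1975305073516172]) @ [[0.98,-0.2], [0.20,0.98]]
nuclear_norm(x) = 1.25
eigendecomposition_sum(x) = [[-0.48, 0.19], [0.71, -0.28]] + [[0.10, 0.07], [0.25, 0.17]]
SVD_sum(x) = [[-0.42, 0.08], [0.94, -0.19]] + [[0.04, 0.18], [0.02, 0.08]]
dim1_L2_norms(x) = [0.46, 0.97]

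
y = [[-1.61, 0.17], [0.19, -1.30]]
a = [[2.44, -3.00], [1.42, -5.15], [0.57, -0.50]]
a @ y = [[-4.50, 4.31], [-3.26, 6.94], [-1.01, 0.75]]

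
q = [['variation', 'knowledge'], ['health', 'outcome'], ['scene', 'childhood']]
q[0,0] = 'variation'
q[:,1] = ['knowledge', 'outcome', 'childhood']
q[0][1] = 'knowledge'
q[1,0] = 'health'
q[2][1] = 'childhood'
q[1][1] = 'outcome'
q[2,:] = ['scene', 'childhood']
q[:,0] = ['variation', 'health', 'scene']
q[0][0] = 'variation'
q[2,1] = 'childhood'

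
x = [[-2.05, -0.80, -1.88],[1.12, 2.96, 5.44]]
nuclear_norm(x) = 8.30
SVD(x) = [[-0.37,0.93], [0.93,0.37]] @ diag([6.750662088631072, 1.5540467705700416]) @ [[0.27,0.45,0.85], [-0.96,0.23,0.18]]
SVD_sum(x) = [[-0.67, -1.13, -2.14], [1.67, 2.83, 5.34]] + [[-1.38, 0.33, 0.26], [-0.55, 0.13, 0.1]]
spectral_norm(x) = 6.75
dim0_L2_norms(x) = [2.34, 3.07, 5.76]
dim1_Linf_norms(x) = [2.05, 5.44]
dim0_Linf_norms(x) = [2.05, 2.96, 5.44]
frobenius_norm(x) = 6.93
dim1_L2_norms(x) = [2.89, 6.29]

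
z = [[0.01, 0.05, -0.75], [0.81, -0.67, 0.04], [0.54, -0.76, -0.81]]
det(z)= 0.230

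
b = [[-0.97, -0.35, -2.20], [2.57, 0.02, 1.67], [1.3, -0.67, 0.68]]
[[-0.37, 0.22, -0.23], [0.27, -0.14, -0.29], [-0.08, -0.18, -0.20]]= b@[[0.03, 0.04, -0.25], [0.29, 0.19, 0.03], [0.11, -0.15, 0.21]]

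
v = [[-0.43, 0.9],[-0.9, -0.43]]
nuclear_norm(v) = 1.99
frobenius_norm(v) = 1.41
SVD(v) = [[-0.43, -0.9], [-0.90, 0.43]] @ diag([0.9974467404327912, 0.9974467404327912]) @ [[1.0,0.0], [-0.0,-1.0]]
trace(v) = -0.86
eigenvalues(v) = [(-0.43+0.9j), (-0.43-0.9j)]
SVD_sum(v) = [[-0.43, 0.0], [-0.9, 0.0]] + [[0.00, 0.90], [0.0, -0.43]]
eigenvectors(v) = [[0.71+0.00j, (0.71-0j)], [0.00+0.71j, 0.00-0.71j]]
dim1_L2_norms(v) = [1.0, 1.0]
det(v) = 0.99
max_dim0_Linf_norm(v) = 0.9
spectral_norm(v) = 1.00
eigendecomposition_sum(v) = [[-0.22+0.45j,(0.45+0.22j)], [(-0.45-0.21j),(-0.22+0.45j)]] + [[-0.22-0.45j, (0.45-0.22j)], [-0.45+0.21j, (-0.22-0.45j)]]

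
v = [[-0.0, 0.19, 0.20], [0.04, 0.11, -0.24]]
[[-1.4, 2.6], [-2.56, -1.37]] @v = [[0.1, 0.02, -0.9],[-0.05, -0.64, -0.18]]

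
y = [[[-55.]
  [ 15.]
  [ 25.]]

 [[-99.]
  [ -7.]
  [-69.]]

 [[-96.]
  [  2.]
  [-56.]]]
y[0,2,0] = 25.0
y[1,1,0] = -7.0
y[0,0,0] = -55.0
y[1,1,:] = [-7.0]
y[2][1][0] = 2.0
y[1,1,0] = -7.0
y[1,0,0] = -99.0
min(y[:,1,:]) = -7.0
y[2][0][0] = -96.0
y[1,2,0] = -69.0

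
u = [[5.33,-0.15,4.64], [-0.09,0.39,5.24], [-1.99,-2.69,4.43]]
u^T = [[5.33, -0.09, -1.99], [-0.15, 0.39, -2.69], [4.64, 5.24, 4.43]]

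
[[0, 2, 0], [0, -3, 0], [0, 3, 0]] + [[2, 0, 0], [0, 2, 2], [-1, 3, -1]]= [[2, 2, 0], [0, -1, 2], [-1, 6, -1]]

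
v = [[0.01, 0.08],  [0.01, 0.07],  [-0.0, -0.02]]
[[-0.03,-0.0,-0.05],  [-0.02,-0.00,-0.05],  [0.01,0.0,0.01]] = v @ [[-0.2, 0.9, -0.34], [-0.32, -0.13, -0.6]]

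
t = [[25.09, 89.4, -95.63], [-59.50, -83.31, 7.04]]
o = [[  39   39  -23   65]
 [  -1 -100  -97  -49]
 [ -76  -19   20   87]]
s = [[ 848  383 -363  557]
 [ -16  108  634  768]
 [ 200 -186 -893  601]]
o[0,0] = 39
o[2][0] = -76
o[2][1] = -19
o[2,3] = 87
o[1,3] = -49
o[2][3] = 87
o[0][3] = 65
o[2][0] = -76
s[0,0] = 848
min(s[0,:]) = -363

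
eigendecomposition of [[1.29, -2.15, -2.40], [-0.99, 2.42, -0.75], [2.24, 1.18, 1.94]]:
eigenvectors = [[-0.18+0.62j,(-0.18-0.62j),-0.56+0.00j], [(-0.14+0.23j),-0.14-0.23j,0.79+0.00j], [0.72+0.00j,0.72-0.00j,-0.23+0.00j]]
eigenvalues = [(1.16+2.32j), (1.16-2.32j), (3.34+0j)]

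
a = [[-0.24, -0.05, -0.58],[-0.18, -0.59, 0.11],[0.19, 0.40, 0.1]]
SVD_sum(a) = [[-0.12, -0.25, -0.07], [-0.24, -0.49, -0.14], [0.19, 0.39, 0.11]] + [[-0.12, 0.2, -0.51],[0.06, -0.10, 0.25],[-0.0, 0.01, -0.01]] + [[0.00, -0.0, -0.0], [0.0, -0.00, -0.0], [0.0, -0.00, -0.00]]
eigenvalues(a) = [-0.5, -0.23, -0.0]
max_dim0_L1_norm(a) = 1.04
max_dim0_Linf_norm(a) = 0.59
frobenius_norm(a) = 1.00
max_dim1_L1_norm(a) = 0.88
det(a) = -0.00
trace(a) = -0.73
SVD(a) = [[-0.37,0.90,0.24], [-0.72,-0.44,0.53], [0.58,0.02,0.81]] @ diag([0.7787467027550596, 0.6235002673769361, 0.00099475072844293]) @ [[0.42, 0.87, 0.25], [-0.21, 0.36, -0.91], [0.88, -0.33, -0.34]]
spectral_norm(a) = 0.78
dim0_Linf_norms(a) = [0.24, 0.59, 0.58]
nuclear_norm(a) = 1.40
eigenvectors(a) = [[0.57,-0.90,-0.88], [-0.75,0.44,0.33], [0.32,-0.01,0.33]]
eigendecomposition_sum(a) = [[0.36,0.74,0.21], [-0.47,-0.98,-0.28], [0.20,0.42,0.12]] + [[-0.60, -0.80, -0.80], [0.29, 0.39, 0.39], [-0.01, -0.01, -0.01]] + [[0.0, 0.01, 0.01], [-0.0, -0.0, -0.01], [-0.00, -0.0, -0.01]]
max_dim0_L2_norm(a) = 0.71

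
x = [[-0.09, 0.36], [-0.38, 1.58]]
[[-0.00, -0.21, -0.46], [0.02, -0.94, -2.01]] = x@[[2.03, -1.68, 0.42],[0.5, -1.00, -1.17]]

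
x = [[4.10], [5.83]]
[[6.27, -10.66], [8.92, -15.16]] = x @ [[1.53, -2.60]]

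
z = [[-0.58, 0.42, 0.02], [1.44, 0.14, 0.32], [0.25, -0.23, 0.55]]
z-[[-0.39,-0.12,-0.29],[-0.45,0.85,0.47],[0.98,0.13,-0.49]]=[[-0.19, 0.54, 0.31], [1.89, -0.71, -0.15], [-0.73, -0.36, 1.04]]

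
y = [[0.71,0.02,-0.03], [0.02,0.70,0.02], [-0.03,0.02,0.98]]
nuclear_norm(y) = 2.39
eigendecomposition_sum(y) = [[0.01, -0.01, -0.10], [-0.01, 0.0, 0.06], [-0.10, 0.06, 0.97]] + [[0.43, 0.36, 0.02], [0.36, 0.3, 0.02], [0.02, 0.02, 0.0]] + [[0.27,-0.33,0.05], [-0.33,0.4,-0.06], [0.05,-0.06,0.01]]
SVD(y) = [[-0.1, -0.77, 0.63], [0.06, -0.64, -0.76], [0.99, -0.04, 0.11]] @ diag([0.9844013555528905, 0.7251621993847767, 0.6804364450623324]) @ [[-0.10, 0.06, 0.99],[-0.77, -0.64, -0.04],[0.63, -0.76, 0.11]]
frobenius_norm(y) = 1.40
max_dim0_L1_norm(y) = 1.03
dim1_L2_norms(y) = [0.71, 0.7, 0.98]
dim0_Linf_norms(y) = [0.71, 0.7, 0.98]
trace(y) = 2.39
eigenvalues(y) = [0.98, 0.73, 0.68]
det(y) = 0.49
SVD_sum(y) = [[0.01, -0.01, -0.1],[-0.01, 0.00, 0.06],[-0.10, 0.06, 0.97]] + [[0.43, 0.36, 0.02], [0.36, 0.3, 0.02], [0.02, 0.02, 0.0]] + [[0.27, -0.33, 0.05],[-0.33, 0.40, -0.06],[0.05, -0.06, 0.01]]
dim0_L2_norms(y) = [0.71, 0.7, 0.98]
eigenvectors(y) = [[-0.1, -0.77, -0.63],  [0.06, -0.64, 0.76],  [0.99, -0.04, -0.11]]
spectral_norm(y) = 0.98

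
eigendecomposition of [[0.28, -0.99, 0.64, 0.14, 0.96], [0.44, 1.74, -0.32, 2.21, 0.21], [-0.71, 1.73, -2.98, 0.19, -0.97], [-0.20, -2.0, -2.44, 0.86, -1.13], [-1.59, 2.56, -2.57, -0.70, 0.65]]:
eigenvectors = [[(0.29+0j),(0.74+0j),(0.74-0j),(0.07+0.18j),0.07-0.18j], [0.13+0.00j,(0.01-0.06j),(0.01+0.06j),(0.03-0.55j),(0.03+0.55j)], [-0.70+0.00j,-0.28-0.10j,-0.28+0.10j,(-0.01-0.24j),(-0.01+0.24j)], [-0.43+0.00j,-0.22-0.02j,-0.22+0.02j,(0.64+0j),0.64-0.00j], [(-0.47+0j),0.39+0.41j,(0.39-0.41j),(-0.44+0.02j),-0.44-0.02j]]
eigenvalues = [(-3.56+0j), (0.49+0.52j), (0.49-0.52j), (1.57+2.5j), (1.57-2.5j)]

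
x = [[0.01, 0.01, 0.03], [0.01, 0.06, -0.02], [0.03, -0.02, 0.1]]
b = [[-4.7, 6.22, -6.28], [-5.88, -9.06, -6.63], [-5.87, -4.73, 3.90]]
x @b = [[-0.28,-0.17,-0.01],[-0.28,-0.39,-0.54],[-0.61,-0.11,0.33]]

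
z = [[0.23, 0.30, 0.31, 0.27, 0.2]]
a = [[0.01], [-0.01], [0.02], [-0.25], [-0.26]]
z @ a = [[-0.11]]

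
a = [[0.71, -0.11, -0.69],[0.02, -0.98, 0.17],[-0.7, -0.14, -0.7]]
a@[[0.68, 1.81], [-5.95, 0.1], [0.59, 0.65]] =[[0.73, 0.83], [5.94, 0.05], [-0.06, -1.74]]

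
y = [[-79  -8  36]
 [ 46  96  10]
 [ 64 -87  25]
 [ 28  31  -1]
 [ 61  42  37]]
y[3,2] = -1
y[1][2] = 10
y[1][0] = 46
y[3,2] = -1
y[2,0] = 64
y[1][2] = 10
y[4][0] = 61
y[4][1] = 42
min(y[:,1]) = -87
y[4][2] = 37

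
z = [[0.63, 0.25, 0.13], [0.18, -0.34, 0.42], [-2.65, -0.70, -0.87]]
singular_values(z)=[2.96, 0.54, 0.0]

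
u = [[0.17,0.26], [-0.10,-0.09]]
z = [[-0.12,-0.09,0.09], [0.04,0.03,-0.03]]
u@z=[[-0.01, -0.01, 0.01],[0.01, 0.01, -0.01]]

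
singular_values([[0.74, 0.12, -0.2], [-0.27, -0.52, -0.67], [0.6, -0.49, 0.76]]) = [1.23, 0.74, 0.71]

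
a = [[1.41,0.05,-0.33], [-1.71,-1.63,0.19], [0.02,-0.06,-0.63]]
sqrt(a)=[[(1.19-0.02j), (0.02-0.02j), -0.19+0.13j], [-0.68+0.73j, (-0.01+1.28j), (0.11-0.08j)], [(0.03-0j), 0.00+0.03j, -0.01+0.79j]]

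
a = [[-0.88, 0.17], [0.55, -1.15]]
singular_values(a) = [1.42, 0.65]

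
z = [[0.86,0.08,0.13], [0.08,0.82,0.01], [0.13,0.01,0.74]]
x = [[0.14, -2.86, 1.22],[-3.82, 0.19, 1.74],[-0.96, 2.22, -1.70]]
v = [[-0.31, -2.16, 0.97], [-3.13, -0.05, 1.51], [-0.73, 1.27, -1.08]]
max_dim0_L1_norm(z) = 1.07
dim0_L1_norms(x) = [4.92, 5.27, 4.66]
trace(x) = -1.37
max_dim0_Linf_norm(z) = 0.86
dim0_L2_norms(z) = [0.87, 0.82, 0.75]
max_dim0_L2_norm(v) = 3.23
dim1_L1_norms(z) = [1.07, 0.91, 0.88]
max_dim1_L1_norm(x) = 5.75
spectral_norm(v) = 3.61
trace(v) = -1.44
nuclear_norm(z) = 2.42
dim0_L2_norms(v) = [3.23, 2.51, 2.09]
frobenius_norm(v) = 4.59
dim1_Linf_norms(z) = [0.86, 0.82, 0.74]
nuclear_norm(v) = 7.01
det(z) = 0.50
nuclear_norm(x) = 9.15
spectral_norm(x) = 4.22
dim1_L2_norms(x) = [3.11, 4.2, 2.96]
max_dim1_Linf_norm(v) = 3.13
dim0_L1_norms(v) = [4.17, 3.48, 3.56]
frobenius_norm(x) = 6.01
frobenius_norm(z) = 1.42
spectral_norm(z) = 0.98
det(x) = 12.64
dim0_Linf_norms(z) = [0.86, 0.82, 0.74]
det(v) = 6.37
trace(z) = 2.42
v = z @ x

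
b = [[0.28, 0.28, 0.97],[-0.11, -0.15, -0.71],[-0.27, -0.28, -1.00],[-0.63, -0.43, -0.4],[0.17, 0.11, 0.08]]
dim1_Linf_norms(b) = [0.97, 0.71, 1.0, 0.63, 0.17]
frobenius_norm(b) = 1.89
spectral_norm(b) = 1.80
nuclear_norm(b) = 2.37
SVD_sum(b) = [[0.36, 0.33, 0.92],[-0.25, -0.22, -0.63],[-0.37, -0.33, -0.94],[-0.25, -0.22, -0.62],[0.06, 0.05, 0.15]] + [[-0.08, -0.04, 0.05], [0.14, 0.07, -0.08], [0.1, 0.05, -0.06], [-0.38, -0.21, 0.22], [0.11, 0.06, -0.07]] + [[0.0, -0.0, 0.00], [0.0, -0.00, 0.00], [0.00, -0.0, 0.00], [0.00, -0.00, 0.00], [0.00, -0.00, 0.00]]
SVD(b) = [[-0.58, -0.19, -0.52],[0.39, 0.31, -0.37],[0.59, 0.23, -0.19],[0.39, -0.87, -0.27],[-0.09, 0.25, -0.69]] @ diag([1.8045364017011989, 0.5661612978769863, 0.003124055302539232]) @ [[-0.35, -0.31, -0.88], [0.78, 0.42, -0.46], [-0.52, 0.85, -0.1]]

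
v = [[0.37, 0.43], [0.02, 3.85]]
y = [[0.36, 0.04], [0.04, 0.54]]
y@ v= [[0.13,0.31], [0.03,2.1]]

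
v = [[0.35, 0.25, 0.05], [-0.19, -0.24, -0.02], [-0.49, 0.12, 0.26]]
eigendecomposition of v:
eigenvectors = [[(0.01-0.29j), (0.01+0.29j), 0.31+0.00j], [(-0+0.11j), (-0-0.11j), -0.74+0.00j], [0.95+0.00j, 0.95-0.00j, 0.60+0.00j]]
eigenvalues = [(0.26+0.16j), (0.26-0.16j), (-0.14+0j)]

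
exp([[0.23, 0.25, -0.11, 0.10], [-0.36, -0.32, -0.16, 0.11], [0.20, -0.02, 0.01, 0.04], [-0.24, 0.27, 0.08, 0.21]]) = [[1.18, 0.25, -0.14, 0.13], [-0.37, 0.70, -0.11, 0.08], [0.22, 0.01, 1.0, 0.06], [-0.34, 0.22, 0.09, 1.23]]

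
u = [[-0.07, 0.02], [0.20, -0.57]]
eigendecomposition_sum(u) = [[-0.06, -0.00], [-0.02, -0.00]] + [[-0.01, 0.02], [0.22, -0.57]]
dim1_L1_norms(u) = [0.09, 0.77]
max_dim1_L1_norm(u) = 0.77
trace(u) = -0.64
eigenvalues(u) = [-0.06, -0.58]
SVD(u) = [[-0.07, 1.0], [1.0, 0.07]] @ diag([0.6055454084468465, 0.05928539709693992]) @ [[0.34, -0.94], [-0.94, -0.34]]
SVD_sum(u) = [[-0.01, 0.04], [0.20, -0.57]] + [[-0.06, -0.02], [-0.00, -0.0]]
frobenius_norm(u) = 0.61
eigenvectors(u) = [[0.93, -0.04],[0.37, 1.0]]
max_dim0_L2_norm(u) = 0.57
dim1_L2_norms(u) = [0.07, 0.6]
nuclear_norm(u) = 0.66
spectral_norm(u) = 0.61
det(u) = 0.04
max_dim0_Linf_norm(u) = 0.57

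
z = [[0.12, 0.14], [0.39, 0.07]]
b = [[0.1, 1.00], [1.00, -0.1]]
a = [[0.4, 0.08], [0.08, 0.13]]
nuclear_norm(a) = 0.53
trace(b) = 0.00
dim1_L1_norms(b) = [1.1, 1.1]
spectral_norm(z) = 0.42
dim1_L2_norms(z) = [0.18, 0.4]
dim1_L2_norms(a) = [0.41, 0.15]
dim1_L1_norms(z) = [0.26, 0.46]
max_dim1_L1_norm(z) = 0.46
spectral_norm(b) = 1.00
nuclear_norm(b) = 2.01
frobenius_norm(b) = 1.42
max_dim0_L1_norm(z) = 0.51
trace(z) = 0.19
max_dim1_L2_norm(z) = 0.4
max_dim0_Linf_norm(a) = 0.4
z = b @ a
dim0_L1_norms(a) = [0.48, 0.21]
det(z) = -0.05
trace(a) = 0.53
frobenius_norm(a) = 0.44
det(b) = -1.01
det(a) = 0.05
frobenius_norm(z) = 0.44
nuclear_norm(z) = 0.53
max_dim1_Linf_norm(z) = 0.39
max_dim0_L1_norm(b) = 1.1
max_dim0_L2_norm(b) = 1.0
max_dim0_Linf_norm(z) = 0.39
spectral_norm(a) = 0.42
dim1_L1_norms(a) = [0.48, 0.21]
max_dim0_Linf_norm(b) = 1.0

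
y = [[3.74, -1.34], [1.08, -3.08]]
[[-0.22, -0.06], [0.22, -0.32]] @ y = [[-0.89,0.48],[0.48,0.69]]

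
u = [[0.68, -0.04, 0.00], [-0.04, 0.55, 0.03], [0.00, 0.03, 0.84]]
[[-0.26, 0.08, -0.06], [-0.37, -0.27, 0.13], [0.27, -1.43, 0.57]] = u @ [[-0.43, 0.10, -0.08], [-0.72, -0.39, 0.19], [0.35, -1.69, 0.67]]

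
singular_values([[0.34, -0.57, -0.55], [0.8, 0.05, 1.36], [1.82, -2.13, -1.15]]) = [3.14, 1.6, 0.0]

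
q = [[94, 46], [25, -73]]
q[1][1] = -73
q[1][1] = -73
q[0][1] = 46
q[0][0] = 94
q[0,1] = 46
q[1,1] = -73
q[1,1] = -73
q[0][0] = 94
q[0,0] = 94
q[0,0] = 94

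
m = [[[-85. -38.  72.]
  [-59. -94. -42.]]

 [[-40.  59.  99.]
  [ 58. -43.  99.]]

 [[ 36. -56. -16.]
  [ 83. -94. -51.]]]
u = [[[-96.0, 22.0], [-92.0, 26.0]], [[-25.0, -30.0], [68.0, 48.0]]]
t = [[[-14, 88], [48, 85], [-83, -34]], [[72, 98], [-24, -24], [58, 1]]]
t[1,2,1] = 1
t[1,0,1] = 98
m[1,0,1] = 59.0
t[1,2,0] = 58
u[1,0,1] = -30.0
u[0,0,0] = -96.0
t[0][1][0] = 48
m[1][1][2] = 99.0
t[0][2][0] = -83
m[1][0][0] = -40.0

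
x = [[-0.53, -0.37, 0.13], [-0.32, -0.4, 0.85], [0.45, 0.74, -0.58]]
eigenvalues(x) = [-1.49, -0.31, 0.28]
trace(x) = -1.51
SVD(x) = [[-0.37, 0.74, 0.57], [-0.63, -0.65, 0.43], [0.69, -0.20, 0.70]] @ diag([1.5020575044759128, 0.4636689589366752, 0.1869073293538101]) @ [[0.47, 0.6, -0.65], [-0.59, -0.34, -0.73], [-0.66, 0.73, 0.19]]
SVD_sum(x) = [[-0.26, -0.33, 0.36], [-0.44, -0.56, 0.61], [0.48, 0.61, -0.67]] + [[-0.20, -0.12, -0.25], [0.18, 0.10, 0.22], [0.05, 0.03, 0.07]] + [[-0.07, 0.08, 0.02], [-0.05, 0.06, 0.02], [-0.09, 0.1, 0.02]]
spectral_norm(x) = 1.50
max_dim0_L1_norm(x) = 1.56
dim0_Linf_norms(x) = [0.53, 0.74, 0.85]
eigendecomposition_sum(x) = [[-0.25, -0.31, 0.32], [-0.48, -0.58, 0.61], [0.52, 0.62, -0.66]] + [[-0.27, -0.0, -0.13], [0.13, 0.00, 0.06], [-0.09, -0.0, -0.04]] + [[-0.01, -0.06, -0.06], [0.03, 0.18, 0.18], [0.02, 0.12, 0.12]]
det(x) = 0.13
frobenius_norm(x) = 1.58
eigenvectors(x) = [[0.34, 0.86, -0.28], [0.64, -0.42, 0.8], [-0.69, 0.28, 0.54]]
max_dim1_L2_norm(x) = 1.04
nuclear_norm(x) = 2.15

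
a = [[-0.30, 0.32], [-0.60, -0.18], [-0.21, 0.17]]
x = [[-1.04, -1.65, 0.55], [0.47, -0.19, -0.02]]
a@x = [[0.46, 0.43, -0.17], [0.54, 1.02, -0.33], [0.3, 0.31, -0.12]]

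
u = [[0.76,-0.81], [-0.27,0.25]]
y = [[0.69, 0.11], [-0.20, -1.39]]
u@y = [[0.69, 1.21], [-0.24, -0.38]]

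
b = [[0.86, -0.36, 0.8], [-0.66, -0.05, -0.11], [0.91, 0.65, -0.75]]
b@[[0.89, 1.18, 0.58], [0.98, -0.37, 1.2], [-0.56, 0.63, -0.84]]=[[-0.04, 1.65, -0.61], [-0.57, -0.83, -0.35], [1.87, 0.36, 1.94]]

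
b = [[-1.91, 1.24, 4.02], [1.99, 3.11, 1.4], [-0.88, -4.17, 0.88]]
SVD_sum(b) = [[0.43, 1.8, 0.59],[0.82, 3.47, 1.13],[-0.84, -3.52, -1.14]] + [[-2.02, -0.69, 3.59], [0.13, 0.04, -0.23], [-0.9, -0.31, 1.61]] + [[-0.32, 0.13, -0.15],  [1.04, -0.41, 0.5],  [0.86, -0.34, 0.42]]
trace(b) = 2.08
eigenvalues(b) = [(-2.76+0j), (2.42+3.09j), (2.42-3.09j)]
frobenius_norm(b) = 7.48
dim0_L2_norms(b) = [2.9, 5.35, 4.35]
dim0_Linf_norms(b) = [1.99, 4.17, 4.02]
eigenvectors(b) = [[(-0.95+0j), (0.31-0.35j), (0.31+0.35j)], [(0.3+0j), -0.32-0.44j, -0.32+0.44j], [0.11+0.00j, 0.70+0.00j, (0.7-0j)]]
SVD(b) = [[-0.34,0.91,-0.23], [-0.66,-0.06,0.75], [0.67,0.41,0.62]] @ diag([5.675853243810729, 4.582455101996388, 1.631500901903046]) @ [[-0.22, -0.93, -0.3],[-0.48, -0.16, 0.86],[0.85, -0.33, 0.41]]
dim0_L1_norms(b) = [4.78, 8.52, 6.3]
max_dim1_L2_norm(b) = 4.62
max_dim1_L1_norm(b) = 7.17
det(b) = -42.43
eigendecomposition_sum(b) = [[-2.06+0.00j, 1.62+0.00j, (1.66+0j)],[0.64-0.00j, -0.50-0.00j, (-0.52-0j)],[0.24-0.00j, (-0.19-0j), (-0.19-0j)]] + [[(0.08+0.57j), (-0.19+1.61j), (1.18+0.57j)], [0.67+0.05j, 1.81+0.62j, 0.96-1.22j], [(-0.56+0.65j), (-1.99+1.39j), 0.54+1.90j]] + [[(0.08-0.57j), (-0.19-1.61j), (1.18-0.57j)], [(0.67-0.05j), 1.81-0.62j, 0.96+1.22j], [-0.56-0.65j, (-1.99-1.39j), 0.54-1.90j]]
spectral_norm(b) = 5.68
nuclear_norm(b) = 11.89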